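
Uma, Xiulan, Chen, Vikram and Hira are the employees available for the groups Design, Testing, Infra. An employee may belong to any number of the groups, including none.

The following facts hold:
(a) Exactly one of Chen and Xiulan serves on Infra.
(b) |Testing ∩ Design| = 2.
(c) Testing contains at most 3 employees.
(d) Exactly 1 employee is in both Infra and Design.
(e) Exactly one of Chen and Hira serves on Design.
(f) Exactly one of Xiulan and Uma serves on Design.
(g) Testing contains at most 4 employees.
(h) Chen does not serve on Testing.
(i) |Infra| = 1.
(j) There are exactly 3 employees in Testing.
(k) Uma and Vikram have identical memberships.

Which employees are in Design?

Design = {Chen, Uma, Vikram}

From (h): Chen ∉ Testing.
Suppose Uma ∉ Design: no assignment then satisfies all the clues, so Uma ∈ Design.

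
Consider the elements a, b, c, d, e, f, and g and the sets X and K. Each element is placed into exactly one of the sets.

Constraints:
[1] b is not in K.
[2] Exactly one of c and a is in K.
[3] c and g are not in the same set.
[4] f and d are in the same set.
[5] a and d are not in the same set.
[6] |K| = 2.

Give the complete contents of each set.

X = {b, c, d, e, f}; K = {a, g}

From (1): b ∉ K.
Only one set left: b ∈ X.
Suppose a ∈ X: no assignment then satisfies all the clues, so a ∉ X.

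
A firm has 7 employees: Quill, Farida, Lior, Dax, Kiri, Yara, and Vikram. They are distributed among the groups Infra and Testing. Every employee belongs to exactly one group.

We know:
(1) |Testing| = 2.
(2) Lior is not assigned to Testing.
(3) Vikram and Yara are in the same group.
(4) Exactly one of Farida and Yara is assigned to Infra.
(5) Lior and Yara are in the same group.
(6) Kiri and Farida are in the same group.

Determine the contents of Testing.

Testing = {Farida, Kiri}

From (2): Lior ∉ Testing.
(5): Yara matches Lior: Yara ∉ Testing.
Only one group left: Lior ∈ Infra.
Only one group left: Yara ∈ Infra.
(3): Vikram matches Yara: Vikram ∈ Infra.
(4) (exactly one): Farida ∉ Infra.
(6): Kiri matches Farida: Kiri ∉ Infra.
Only one group left: Farida ∈ Testing.
Only one group left: Kiri ∈ Testing.
(1): Testing already has 2, so the rest are out.
Only one group left: Quill ∈ Infra.
Only one group left: Dax ∈ Infra.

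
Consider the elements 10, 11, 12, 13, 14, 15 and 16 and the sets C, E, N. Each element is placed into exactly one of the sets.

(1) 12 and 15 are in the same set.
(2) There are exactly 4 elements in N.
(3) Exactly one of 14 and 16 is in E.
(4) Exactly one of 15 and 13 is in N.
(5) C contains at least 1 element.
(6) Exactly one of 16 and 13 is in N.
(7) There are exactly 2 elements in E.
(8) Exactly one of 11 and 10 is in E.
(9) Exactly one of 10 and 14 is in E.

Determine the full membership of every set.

C = {13}; E = {11, 14}; N = {10, 12, 15, 16}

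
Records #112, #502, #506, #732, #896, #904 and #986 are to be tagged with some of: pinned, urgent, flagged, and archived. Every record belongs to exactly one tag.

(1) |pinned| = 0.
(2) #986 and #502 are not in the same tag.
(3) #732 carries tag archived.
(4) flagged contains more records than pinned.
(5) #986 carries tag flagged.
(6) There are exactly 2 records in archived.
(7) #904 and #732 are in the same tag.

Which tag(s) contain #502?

#502: urgent

From (3): #732 ∈ archived.
From (5): #986 ∈ flagged.
(1): pinned already has 0, so the rest are out.
(2): #502 ∉ flagged.
(7): #904 matches #732: #904 ∉ urgent.
(7): #904 matches #732: #904 ∉ flagged.
(7): #904 matches #732: #904 ∈ archived.
(6): archived already has 2, so the rest are out.
Only one tag left: #502 ∈ urgent.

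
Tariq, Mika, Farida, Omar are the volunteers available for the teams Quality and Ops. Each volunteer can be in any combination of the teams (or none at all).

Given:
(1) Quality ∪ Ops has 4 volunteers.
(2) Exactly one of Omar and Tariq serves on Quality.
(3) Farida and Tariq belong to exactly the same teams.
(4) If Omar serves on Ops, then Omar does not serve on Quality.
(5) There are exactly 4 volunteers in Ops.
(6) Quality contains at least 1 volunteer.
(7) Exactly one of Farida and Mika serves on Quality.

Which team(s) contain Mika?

Mika: Ops

(5): only 4 candidates remain for Ops, so all are in.
(4): Omar ∉ Quality.
(2) (exactly one): Tariq ∈ Quality.
(3): Farida matches Tariq: Farida ∈ Quality.
(7) (exactly one): Mika ∉ Quality.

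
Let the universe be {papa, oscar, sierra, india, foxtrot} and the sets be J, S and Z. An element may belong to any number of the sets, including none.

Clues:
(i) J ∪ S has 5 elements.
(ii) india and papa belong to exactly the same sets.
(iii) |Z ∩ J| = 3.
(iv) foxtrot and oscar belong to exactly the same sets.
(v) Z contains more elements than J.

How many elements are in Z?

5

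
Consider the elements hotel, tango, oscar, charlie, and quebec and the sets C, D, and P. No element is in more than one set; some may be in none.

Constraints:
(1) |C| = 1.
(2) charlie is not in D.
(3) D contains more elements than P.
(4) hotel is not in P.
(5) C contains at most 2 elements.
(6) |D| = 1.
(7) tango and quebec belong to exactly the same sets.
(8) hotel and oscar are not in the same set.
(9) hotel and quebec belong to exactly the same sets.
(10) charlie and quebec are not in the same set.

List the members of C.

From (2): charlie ∉ D.
From (4): hotel ∉ P.
(9): quebec matches hotel: quebec ∉ P.
(7): tango matches quebec: tango ∉ P.
Suppose hotel ∈ C: no assignment then satisfies all the clues, so hotel ∉ C.

C = {charlie}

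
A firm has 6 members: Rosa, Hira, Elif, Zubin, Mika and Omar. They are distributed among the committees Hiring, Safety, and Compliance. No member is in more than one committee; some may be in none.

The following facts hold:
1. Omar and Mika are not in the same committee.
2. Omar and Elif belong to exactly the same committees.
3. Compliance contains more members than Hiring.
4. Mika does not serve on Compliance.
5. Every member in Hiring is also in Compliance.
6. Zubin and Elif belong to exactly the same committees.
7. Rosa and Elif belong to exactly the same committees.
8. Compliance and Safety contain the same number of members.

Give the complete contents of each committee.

Hiring = {}; Safety = {Mika}; Compliance = {Hira}

From (4): Mika ∉ Compliance.
(5) contrapositive: Mika ∉ Hiring.
Suppose Rosa ∈ Hiring: no assignment then satisfies all the clues, so Rosa ∉ Hiring.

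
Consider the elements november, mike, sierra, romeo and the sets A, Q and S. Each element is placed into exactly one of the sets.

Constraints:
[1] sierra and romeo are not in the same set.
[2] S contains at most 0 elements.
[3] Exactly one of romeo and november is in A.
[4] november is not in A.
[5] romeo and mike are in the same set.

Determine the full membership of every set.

A = {mike, romeo}; Q = {november, sierra}; S = {}

From (4): november ∉ A.
(2): S already has 0, so the rest are out.
(3) (exactly one): romeo ∈ A.
(5): mike matches romeo: mike ∈ A.
Only one set left: november ∈ Q.
(1): sierra ∉ A.
Only one set left: sierra ∈ Q.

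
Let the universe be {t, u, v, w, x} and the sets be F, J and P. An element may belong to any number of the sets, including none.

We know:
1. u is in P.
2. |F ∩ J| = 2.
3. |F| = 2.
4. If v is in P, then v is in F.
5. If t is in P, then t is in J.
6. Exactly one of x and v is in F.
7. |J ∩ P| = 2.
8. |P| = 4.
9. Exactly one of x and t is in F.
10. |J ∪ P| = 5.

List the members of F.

F = {t, v}

From (1): u ∈ P.
Suppose t ∉ F: no assignment then satisfies all the clues, so t ∈ F.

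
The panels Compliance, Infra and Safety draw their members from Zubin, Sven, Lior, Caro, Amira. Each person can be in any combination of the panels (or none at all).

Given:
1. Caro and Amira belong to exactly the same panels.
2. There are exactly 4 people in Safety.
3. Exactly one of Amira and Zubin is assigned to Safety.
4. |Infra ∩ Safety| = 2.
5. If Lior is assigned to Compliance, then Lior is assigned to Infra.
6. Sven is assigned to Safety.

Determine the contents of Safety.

Safety = {Amira, Caro, Lior, Sven}

From (6): Sven ∈ Safety.
Suppose Zubin ∈ Safety: no assignment then satisfies all the clues, so Zubin ∉ Safety.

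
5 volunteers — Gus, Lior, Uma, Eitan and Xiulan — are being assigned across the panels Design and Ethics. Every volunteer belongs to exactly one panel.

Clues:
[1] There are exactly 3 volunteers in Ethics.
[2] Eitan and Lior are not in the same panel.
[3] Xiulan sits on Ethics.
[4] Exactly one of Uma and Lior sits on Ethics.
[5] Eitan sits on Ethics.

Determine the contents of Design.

From (3): Xiulan ∈ Ethics.
From (5): Eitan ∈ Ethics.
(2): Lior ∉ Ethics.
(4) (exactly one): Uma ∈ Ethics.
Only one panel left: Lior ∈ Design.
(1): Ethics already has 3, so the rest are out.
Only one panel left: Gus ∈ Design.

Design = {Gus, Lior}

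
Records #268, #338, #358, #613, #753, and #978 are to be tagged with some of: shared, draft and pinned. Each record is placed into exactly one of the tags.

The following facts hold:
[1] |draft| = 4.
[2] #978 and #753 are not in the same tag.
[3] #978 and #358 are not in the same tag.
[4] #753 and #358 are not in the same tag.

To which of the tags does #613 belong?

#613: draft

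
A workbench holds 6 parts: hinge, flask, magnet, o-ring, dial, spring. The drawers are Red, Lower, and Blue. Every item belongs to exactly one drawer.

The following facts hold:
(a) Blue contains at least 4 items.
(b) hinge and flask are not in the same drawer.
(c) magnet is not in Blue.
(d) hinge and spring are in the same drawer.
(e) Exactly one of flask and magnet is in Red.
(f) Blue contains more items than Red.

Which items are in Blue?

Blue = {dial, hinge, o-ring, spring}

From (c): magnet ∉ Blue.
Suppose hinge ∉ Blue: no assignment then satisfies all the clues, so hinge ∈ Blue.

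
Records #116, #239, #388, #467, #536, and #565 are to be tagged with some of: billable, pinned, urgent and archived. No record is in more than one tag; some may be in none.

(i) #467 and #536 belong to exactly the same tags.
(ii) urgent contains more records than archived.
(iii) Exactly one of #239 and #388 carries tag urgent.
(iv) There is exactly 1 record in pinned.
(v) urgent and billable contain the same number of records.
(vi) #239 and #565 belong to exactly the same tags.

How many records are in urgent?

2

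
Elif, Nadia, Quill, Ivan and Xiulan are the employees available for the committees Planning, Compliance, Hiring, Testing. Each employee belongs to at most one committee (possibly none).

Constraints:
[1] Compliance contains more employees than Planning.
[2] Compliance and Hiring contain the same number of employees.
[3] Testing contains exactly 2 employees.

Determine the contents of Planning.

Planning = {}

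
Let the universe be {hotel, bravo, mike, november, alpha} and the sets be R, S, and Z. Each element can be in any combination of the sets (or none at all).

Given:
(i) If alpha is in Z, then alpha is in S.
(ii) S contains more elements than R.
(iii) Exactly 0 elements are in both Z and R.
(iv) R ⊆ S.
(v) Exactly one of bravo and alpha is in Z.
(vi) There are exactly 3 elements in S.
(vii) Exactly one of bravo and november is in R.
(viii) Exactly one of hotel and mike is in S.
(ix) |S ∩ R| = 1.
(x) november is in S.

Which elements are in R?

R = {november}

From (x): november ∈ S.
Suppose hotel ∈ R: no assignment then satisfies all the clues, so hotel ∉ R.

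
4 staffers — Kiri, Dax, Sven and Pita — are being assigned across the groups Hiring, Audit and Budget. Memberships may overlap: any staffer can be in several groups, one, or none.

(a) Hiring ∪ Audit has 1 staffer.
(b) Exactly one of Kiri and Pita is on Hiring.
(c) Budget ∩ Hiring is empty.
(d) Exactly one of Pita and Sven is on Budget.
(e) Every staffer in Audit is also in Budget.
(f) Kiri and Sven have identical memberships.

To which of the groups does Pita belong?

Pita: Hiring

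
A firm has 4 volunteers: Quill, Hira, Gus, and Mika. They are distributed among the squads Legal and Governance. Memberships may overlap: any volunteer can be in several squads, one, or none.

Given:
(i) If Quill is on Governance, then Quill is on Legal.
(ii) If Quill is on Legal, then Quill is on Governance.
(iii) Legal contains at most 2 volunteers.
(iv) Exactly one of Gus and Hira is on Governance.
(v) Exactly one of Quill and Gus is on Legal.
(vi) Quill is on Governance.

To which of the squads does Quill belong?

Quill: Governance, Legal

From (vi): Quill ∈ Governance.
(i): Quill ∈ Legal.
(v) (exactly one): Gus ∉ Legal.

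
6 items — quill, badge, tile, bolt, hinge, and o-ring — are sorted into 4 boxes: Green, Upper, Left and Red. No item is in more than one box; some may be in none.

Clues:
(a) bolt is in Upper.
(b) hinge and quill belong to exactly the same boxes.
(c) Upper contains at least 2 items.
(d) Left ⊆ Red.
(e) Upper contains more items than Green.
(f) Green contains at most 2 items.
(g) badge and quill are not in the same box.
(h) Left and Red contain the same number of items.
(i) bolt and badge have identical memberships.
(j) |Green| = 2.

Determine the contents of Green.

Green = {hinge, quill}

From (a): bolt ∈ Upper.
(i): badge matches bolt: badge ∉ Green.
(i): badge matches bolt: badge ∈ Upper.
(g): quill ∉ Upper.
(b): hinge matches quill: hinge ∉ Upper.
Suppose quill ∉ Green: no assignment then satisfies all the clues, so quill ∈ Green.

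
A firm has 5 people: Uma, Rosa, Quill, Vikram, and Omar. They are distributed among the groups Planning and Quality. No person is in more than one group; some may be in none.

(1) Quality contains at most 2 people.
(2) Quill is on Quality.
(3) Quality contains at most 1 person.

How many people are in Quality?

From (2): Quill ∈ Quality.
(3): Quality already has 1, so the rest are out.

1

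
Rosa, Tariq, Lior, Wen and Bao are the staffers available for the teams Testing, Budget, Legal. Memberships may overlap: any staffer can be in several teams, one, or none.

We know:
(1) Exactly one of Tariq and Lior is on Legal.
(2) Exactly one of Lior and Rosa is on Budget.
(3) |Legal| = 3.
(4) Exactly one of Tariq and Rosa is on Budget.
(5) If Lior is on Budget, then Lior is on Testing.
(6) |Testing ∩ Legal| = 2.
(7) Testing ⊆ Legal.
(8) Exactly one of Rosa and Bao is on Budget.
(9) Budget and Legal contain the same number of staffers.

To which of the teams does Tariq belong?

Tariq: Budget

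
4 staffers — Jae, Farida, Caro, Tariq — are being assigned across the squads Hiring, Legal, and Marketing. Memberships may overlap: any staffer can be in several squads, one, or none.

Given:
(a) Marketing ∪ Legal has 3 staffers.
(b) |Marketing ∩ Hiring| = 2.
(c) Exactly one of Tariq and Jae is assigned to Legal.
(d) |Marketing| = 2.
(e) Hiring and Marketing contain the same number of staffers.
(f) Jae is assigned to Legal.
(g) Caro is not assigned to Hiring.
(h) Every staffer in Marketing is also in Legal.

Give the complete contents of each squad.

Hiring = {Farida, Jae}; Legal = {Caro, Farida, Jae}; Marketing = {Farida, Jae}

From (f): Jae ∈ Legal.
From (g): Caro ∉ Hiring.
(c) (exactly one): Tariq ∉ Legal.
(h) contrapositive: Tariq ∉ Marketing.
Suppose Jae ∉ Hiring: no assignment then satisfies all the clues, so Jae ∈ Hiring.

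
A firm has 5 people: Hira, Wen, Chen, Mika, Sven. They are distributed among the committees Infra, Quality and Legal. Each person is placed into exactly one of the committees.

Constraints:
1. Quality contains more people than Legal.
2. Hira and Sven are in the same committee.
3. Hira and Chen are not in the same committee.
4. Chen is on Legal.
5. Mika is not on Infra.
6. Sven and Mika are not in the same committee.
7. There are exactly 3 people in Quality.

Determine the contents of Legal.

Legal = {Chen, Mika}

From (4): Chen ∈ Legal.
From (5): Mika ∉ Infra.
(3): Hira ∉ Legal.
(2): Sven matches Hira: Sven ∉ Legal.
Suppose Wen ∈ Legal: no assignment then satisfies all the clues, so Wen ∉ Legal.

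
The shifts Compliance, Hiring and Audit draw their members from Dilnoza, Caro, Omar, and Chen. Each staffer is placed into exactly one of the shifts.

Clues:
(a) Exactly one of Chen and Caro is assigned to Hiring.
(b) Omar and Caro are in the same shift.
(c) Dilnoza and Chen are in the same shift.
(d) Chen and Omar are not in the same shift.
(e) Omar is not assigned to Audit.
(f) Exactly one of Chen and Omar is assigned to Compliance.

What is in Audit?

Audit = {}

From (e): Omar ∉ Audit.
(b): Caro matches Omar: Caro ∉ Audit.
Suppose Dilnoza ∈ Audit: no assignment then satisfies all the clues, so Dilnoza ∉ Audit.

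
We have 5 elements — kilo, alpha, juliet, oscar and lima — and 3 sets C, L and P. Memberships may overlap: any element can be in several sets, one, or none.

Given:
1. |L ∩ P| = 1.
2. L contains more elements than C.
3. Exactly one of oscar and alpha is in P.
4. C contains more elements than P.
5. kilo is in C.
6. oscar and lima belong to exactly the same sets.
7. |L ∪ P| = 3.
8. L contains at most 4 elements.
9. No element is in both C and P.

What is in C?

C = {juliet, kilo}

From (5): kilo ∈ C.
(9) (disjoint): kilo ∉ P.
Suppose alpha ∈ C: no assignment then satisfies all the clues, so alpha ∉ C.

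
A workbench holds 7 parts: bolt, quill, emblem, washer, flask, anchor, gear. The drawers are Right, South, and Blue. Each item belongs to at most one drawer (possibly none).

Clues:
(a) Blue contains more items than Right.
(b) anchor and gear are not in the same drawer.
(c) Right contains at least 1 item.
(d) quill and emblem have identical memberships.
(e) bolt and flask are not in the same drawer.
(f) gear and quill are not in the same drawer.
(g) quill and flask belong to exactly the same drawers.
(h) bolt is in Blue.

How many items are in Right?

1

From (h): bolt ∈ Blue.
(e): flask ∉ Blue.
(g): quill matches flask: quill ∉ Blue.
(d): emblem matches quill: emblem ∉ Blue.
Suppose quill ∈ Right: no assignment then satisfies all the clues, so quill ∉ Right.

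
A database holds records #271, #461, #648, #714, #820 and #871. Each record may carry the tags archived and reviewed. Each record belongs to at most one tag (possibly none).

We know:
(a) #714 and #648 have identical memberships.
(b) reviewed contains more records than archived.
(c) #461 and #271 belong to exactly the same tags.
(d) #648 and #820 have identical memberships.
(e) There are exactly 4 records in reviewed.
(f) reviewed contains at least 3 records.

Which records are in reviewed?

reviewed = {#648, #714, #820, #871}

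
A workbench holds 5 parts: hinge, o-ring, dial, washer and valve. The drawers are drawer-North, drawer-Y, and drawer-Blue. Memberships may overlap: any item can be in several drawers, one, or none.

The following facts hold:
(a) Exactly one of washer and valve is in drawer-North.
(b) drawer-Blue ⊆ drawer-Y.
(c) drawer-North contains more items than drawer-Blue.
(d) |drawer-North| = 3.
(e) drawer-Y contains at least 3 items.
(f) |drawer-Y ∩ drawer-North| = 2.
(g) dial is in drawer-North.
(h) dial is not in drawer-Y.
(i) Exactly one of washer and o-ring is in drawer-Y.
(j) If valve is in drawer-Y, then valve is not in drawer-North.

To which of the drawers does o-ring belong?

o-ring: none

From (g): dial ∈ drawer-North.
From (h): dial ∉ drawer-Y.
(b) contrapositive: dial ∉ drawer-Blue.
Suppose o-ring ∈ drawer-North: no assignment then satisfies all the clues, so o-ring ∉ drawer-North.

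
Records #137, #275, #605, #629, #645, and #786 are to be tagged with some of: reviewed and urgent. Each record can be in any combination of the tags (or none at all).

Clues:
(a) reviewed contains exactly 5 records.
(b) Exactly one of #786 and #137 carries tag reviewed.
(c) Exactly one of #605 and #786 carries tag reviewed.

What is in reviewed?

reviewed = {#137, #275, #605, #629, #645}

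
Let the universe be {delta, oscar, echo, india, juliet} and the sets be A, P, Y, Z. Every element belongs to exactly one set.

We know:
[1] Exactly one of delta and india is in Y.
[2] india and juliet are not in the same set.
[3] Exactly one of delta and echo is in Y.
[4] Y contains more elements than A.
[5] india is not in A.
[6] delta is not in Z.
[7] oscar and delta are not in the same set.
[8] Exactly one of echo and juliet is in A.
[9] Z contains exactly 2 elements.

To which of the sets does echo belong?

From (5): india ∉ A.
From (6): delta ∉ Z.
Suppose echo ∉ A: no assignment then satisfies all the clues, so echo ∈ A.

echo: A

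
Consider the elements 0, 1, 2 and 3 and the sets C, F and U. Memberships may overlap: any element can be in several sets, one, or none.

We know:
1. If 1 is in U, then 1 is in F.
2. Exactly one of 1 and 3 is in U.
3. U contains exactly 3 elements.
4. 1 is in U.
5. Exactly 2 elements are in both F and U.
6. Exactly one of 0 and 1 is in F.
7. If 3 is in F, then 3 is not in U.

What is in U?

U = {0, 1, 2}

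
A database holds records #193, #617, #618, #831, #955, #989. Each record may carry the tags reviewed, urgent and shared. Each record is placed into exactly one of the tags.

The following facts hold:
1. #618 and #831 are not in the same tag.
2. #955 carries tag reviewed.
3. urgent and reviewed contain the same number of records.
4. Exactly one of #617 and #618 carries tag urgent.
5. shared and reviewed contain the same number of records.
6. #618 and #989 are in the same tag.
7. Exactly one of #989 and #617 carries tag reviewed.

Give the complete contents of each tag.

reviewed = {#617, #955}; urgent = {#618, #989}; shared = {#193, #831}

From (2): #955 ∈ reviewed.
Suppose #193 ∈ reviewed: no assignment then satisfies all the clues, so #193 ∉ reviewed.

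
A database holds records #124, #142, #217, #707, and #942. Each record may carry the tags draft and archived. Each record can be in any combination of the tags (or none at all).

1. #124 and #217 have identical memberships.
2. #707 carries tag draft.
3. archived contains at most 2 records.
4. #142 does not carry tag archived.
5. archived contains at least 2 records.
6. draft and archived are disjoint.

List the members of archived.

From (2): #707 ∈ draft.
From (4): #142 ∉ archived.
(6) (disjoint): #707 ∉ archived.
Suppose #124 ∉ archived: no assignment then satisfies all the clues, so #124 ∈ archived.

archived = {#124, #217}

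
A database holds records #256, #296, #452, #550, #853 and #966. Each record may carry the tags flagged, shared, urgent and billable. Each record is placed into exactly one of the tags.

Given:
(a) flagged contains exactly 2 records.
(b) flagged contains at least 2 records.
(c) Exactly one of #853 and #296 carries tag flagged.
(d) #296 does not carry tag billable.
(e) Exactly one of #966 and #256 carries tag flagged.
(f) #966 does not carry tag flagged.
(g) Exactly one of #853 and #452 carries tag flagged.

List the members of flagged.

flagged = {#256, #853}

From (d): #296 ∉ billable.
From (f): #966 ∉ flagged.
(e) (exactly one): #256 ∈ flagged.
Suppose #296 ∈ flagged: no assignment then satisfies all the clues, so #296 ∉ flagged.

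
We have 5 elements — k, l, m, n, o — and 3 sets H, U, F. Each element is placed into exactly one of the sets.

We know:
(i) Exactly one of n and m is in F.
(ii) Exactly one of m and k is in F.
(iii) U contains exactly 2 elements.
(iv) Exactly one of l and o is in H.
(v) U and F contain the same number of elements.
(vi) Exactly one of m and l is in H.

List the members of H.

H = {l}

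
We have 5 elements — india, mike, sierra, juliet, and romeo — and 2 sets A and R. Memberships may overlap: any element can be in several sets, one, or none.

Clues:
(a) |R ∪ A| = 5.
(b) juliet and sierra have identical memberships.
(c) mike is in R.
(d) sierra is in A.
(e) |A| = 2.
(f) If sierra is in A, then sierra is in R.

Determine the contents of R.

R = {india, juliet, mike, romeo, sierra}

From (c): mike ∈ R.
From (d): sierra ∈ A.
(b): juliet matches sierra: juliet ∈ A.
(e): A already has 2, so the rest are out.
(f): sierra ∈ R.
(b): juliet matches sierra: juliet ∈ R.
Suppose india ∉ R: no assignment then satisfies all the clues, so india ∈ R.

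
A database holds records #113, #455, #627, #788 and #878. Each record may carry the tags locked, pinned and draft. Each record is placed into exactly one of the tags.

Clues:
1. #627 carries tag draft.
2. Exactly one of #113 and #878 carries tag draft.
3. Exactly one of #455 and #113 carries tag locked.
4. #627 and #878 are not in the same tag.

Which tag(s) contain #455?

From (1): #627 ∈ draft.
(4): #878 ∉ draft.
(2) (exactly one): #113 ∈ draft.
(3) (exactly one): #455 ∈ locked.

#455: locked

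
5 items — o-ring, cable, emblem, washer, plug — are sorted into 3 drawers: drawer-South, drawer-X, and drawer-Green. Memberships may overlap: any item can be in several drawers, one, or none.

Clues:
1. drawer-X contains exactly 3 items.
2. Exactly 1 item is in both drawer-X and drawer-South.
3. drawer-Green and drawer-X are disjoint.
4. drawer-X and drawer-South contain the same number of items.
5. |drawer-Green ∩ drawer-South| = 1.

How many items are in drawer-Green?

1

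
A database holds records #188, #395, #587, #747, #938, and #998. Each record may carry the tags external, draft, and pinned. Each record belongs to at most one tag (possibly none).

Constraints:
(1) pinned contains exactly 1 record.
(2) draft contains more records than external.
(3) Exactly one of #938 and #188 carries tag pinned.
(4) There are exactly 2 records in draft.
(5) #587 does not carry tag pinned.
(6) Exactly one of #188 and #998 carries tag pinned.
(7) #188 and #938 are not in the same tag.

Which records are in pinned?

From (5): #587 ∉ pinned.
Suppose #188 ∉ pinned: no assignment then satisfies all the clues, so #188 ∈ pinned.

pinned = {#188}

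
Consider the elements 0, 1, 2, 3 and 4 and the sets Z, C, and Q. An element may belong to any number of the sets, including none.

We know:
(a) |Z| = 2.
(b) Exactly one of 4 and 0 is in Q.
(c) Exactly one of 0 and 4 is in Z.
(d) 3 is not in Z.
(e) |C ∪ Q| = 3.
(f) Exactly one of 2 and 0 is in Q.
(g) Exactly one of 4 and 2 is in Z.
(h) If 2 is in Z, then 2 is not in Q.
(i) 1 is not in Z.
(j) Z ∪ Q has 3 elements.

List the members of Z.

Z = {0, 2}

From (d): 3 ∉ Z.
From (i): 1 ∉ Z.
Suppose 0 ∉ Z: no assignment then satisfies all the clues, so 0 ∈ Z.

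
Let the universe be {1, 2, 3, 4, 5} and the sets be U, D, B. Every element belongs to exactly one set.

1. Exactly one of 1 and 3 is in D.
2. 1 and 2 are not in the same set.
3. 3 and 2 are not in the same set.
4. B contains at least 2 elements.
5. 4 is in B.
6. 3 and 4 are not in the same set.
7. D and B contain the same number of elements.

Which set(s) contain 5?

5: D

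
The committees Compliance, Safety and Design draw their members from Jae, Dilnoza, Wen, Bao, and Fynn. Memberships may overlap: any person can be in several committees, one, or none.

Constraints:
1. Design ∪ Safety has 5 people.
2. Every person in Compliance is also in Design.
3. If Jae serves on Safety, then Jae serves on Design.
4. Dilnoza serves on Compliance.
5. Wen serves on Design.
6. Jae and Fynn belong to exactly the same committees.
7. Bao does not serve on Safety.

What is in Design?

From (4): Dilnoza ∈ Compliance.
From (5): Wen ∈ Design.
From (7): Bao ∉ Safety.
(2) with Dilnoza ∈ Compliance: Dilnoza ∈ Design.
Suppose Jae ∉ Design: no assignment then satisfies all the clues, so Jae ∈ Design.

Design = {Bao, Dilnoza, Fynn, Jae, Wen}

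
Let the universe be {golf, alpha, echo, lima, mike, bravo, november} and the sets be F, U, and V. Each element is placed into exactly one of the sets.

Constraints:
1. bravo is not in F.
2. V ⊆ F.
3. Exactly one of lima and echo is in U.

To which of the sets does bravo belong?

bravo: U

From (1): bravo ∉ F.
(2) contrapositive: bravo ∉ V.
Only one set left: bravo ∈ U.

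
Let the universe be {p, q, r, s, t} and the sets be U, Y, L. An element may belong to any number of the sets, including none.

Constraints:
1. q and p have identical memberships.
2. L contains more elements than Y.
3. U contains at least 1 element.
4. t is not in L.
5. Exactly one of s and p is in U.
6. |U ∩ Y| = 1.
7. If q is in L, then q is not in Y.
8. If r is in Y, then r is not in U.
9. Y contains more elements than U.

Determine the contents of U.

U = {s}

From (4): t ∉ L.
Suppose p ∈ U: no assignment then satisfies all the clues, so p ∉ U.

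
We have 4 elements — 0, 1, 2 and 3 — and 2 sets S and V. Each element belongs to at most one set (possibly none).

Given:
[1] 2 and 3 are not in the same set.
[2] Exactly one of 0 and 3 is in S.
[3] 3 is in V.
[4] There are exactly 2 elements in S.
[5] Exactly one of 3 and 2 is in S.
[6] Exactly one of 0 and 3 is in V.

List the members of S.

From (3): 3 ∈ V.
(1): 2 ∉ V.
(2) (exactly one): 0 ∈ S.
(5) (exactly one): 2 ∈ S.
(4): S already has 2, so the rest are out.

S = {0, 2}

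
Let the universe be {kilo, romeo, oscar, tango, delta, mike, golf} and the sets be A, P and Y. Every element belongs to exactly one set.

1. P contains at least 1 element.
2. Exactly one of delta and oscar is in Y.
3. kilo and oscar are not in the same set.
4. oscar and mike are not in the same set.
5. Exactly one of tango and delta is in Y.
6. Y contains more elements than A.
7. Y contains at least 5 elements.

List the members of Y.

Y = {delta, golf, kilo, mike, romeo}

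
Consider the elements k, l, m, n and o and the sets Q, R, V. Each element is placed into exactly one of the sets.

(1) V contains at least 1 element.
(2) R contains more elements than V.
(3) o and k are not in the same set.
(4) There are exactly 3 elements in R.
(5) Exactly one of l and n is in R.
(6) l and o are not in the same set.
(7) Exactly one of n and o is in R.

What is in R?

R = {k, m, n}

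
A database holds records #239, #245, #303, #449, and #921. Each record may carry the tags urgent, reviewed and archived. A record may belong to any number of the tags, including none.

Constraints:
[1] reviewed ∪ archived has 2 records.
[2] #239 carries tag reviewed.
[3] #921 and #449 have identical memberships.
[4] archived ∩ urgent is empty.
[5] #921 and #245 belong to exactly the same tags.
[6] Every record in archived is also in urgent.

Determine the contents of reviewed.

reviewed = {#239, #303}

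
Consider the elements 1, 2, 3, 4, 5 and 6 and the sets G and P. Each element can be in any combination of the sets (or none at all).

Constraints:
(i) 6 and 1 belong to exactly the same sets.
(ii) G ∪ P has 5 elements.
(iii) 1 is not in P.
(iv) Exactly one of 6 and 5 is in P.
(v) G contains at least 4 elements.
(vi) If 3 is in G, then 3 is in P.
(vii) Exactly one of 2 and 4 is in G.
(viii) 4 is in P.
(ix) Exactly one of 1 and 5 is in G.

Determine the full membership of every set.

G = {1, 3, 4, 6}; P = {3, 4, 5}

From (iii): 1 ∉ P.
From (viii): 4 ∈ P.
(i): 6 matches 1: 6 ∉ P.
(iv) (exactly one): 5 ∈ P.
Suppose 1 ∉ G: no assignment then satisfies all the clues, so 1 ∈ G.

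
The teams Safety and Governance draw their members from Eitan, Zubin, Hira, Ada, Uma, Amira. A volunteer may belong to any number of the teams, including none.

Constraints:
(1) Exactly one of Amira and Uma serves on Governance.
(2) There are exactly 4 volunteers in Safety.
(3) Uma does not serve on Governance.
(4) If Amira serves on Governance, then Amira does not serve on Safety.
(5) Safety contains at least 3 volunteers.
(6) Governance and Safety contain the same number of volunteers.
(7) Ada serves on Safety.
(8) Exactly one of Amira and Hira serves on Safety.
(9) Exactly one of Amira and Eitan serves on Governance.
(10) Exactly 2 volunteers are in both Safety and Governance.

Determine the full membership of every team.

Safety = {Ada, Eitan, Hira, Uma}; Governance = {Ada, Amira, Hira, Zubin}

From (3): Uma ∉ Governance.
From (7): Ada ∈ Safety.
(1) (exactly one): Amira ∈ Governance.
(4): Amira ∉ Safety.
(8) (exactly one): Hira ∈ Safety.
(9) (exactly one): Eitan ∉ Governance.
Suppose Eitan ∉ Safety: no assignment then satisfies all the clues, so Eitan ∈ Safety.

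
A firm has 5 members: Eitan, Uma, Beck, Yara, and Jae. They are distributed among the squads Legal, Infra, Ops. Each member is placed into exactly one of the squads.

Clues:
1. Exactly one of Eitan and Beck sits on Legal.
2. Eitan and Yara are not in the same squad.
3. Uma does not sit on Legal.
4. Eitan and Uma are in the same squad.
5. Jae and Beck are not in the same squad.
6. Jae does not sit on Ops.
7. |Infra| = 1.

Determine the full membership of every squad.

From (3): Uma ∉ Legal.
From (6): Jae ∉ Ops.
(4): Eitan matches Uma: Eitan ∉ Legal.
(1) (exactly one): Beck ∈ Legal.
(5): Jae ∉ Legal.
Only one squad left: Jae ∈ Infra.
(7): Infra already has 1, so the rest are out.
Only one squad left: Eitan ∈ Ops.
Only one squad left: Uma ∈ Ops.
(2): Yara ∉ Ops.
Only one squad left: Yara ∈ Legal.

Legal = {Beck, Yara}; Infra = {Jae}; Ops = {Eitan, Uma}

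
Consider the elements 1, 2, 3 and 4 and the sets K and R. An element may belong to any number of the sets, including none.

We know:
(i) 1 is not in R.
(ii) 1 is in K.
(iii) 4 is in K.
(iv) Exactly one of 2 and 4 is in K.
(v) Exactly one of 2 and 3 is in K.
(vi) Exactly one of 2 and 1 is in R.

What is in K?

From (i): 1 ∉ R.
From (ii): 1 ∈ K.
From (iii): 4 ∈ K.
(iv) (exactly one): 2 ∉ K.
(v) (exactly one): 3 ∈ K.
(vi) (exactly one): 2 ∈ R.

K = {1, 3, 4}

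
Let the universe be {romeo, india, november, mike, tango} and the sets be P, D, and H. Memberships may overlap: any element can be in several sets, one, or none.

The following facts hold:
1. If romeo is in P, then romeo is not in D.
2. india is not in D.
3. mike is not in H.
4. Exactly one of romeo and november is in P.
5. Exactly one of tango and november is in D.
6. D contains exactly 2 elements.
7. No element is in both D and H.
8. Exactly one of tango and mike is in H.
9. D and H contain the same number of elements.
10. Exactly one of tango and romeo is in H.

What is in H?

H = {india, tango}

From (2): india ∉ D.
From (3): mike ∉ H.
(8) (exactly one): tango ∈ H.
(10) (exactly one): romeo ∉ H.
(7) (disjoint): tango ∉ D.
(5) (exactly one): november ∈ D.
(7) (disjoint): november ∉ H.
Suppose india ∉ H: no assignment then satisfies all the clues, so india ∈ H.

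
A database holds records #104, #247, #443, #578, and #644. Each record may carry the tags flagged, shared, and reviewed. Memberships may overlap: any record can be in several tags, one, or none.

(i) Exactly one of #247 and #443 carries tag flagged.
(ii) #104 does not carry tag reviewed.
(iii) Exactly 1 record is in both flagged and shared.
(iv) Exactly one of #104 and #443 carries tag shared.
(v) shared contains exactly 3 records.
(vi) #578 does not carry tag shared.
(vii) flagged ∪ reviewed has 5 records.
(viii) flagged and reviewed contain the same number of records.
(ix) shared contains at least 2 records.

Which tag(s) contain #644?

#644: reviewed, shared

From (ii): #104 ∉ reviewed.
From (vi): #578 ∉ shared.
Suppose #644 ∈ flagged: no assignment then satisfies all the clues, so #644 ∉ flagged.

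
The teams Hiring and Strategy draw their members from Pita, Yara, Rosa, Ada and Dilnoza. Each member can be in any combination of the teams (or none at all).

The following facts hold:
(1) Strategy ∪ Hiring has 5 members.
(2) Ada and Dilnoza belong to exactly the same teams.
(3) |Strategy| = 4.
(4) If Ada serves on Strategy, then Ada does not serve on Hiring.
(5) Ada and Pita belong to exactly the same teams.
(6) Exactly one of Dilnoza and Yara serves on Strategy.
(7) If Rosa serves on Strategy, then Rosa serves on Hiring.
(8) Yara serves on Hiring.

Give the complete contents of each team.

Hiring = {Rosa, Yara}; Strategy = {Ada, Dilnoza, Pita, Rosa}

From (8): Yara ∈ Hiring.
Suppose Pita ∈ Hiring: no assignment then satisfies all the clues, so Pita ∉ Hiring.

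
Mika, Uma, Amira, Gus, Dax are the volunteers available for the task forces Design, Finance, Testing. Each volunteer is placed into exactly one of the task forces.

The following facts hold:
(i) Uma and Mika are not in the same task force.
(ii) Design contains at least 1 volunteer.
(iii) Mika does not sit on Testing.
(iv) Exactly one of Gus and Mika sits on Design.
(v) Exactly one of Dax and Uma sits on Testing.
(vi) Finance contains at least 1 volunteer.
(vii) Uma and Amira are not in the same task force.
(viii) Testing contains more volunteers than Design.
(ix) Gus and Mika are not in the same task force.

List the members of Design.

Design = {Mika}

From (iii): Mika ∉ Testing.
Suppose Mika ∉ Design: no assignment then satisfies all the clues, so Mika ∈ Design.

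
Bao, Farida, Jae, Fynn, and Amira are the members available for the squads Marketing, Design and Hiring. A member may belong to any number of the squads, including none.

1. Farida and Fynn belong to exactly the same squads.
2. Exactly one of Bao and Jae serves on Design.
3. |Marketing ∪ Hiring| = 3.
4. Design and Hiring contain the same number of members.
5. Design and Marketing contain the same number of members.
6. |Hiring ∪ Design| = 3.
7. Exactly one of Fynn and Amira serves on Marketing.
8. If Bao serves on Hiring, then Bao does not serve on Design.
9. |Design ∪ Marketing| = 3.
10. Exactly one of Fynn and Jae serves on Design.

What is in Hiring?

Hiring = {Bao, Jae}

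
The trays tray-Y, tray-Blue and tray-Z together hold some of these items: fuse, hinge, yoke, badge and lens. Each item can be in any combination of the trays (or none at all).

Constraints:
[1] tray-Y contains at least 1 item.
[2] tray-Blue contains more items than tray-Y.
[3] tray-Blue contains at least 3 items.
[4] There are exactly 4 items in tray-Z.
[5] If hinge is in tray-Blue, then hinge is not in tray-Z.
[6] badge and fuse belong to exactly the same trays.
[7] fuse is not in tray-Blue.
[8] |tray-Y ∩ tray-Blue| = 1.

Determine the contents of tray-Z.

tray-Z = {badge, fuse, lens, yoke}

From (7): fuse ∉ tray-Blue.
(6): badge matches fuse: badge ∉ tray-Blue.
(3): only 3 candidates remain for tray-Blue, so all are in.
(5): hinge ∉ tray-Z.
(4): only 4 candidates remain for tray-Z, so all are in.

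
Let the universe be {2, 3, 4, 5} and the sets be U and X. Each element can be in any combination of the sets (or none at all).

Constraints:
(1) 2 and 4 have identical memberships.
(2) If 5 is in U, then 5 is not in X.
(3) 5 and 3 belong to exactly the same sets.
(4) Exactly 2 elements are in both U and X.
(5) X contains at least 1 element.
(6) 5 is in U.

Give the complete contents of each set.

U = {2, 3, 4, 5}; X = {2, 4}

From (6): 5 ∈ U.
(2): 5 ∉ X.
(3): 3 matches 5: 3 ∈ U.
(3): 3 matches 5: 3 ∉ X.
Suppose 2 ∉ U: no assignment then satisfies all the clues, so 2 ∈ U.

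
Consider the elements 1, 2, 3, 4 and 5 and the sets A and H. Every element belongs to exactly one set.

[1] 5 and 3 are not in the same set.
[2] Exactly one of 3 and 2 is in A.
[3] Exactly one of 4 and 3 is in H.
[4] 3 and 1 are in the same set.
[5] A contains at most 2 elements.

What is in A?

A = {1, 3}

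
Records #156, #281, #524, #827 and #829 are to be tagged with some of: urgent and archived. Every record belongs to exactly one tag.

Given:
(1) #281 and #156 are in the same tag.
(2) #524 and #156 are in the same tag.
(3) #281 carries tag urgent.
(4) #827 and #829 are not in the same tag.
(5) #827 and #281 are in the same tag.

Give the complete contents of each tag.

urgent = {#156, #281, #524, #827}; archived = {#829}

From (3): #281 ∈ urgent.
(1): #156 matches #281: #156 ∈ urgent.
(2): #524 matches #156: #524 ∈ urgent.
(5): #827 matches #281: #827 ∈ urgent.
(4): #829 ∉ urgent.
Only one tag left: #829 ∈ archived.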